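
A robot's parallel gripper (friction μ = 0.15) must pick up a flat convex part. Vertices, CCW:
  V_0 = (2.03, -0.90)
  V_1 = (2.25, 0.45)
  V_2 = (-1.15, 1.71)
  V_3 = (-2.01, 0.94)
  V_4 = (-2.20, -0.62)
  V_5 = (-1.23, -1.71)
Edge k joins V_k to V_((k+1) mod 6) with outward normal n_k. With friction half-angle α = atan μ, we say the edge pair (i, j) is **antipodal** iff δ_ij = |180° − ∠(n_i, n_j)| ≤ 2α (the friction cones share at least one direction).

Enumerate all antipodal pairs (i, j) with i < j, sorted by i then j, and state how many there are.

α = atan 0.15 = 8.53°;  2α = 17.06°
n_0 = (+0.9870, -0.1608)
n_1 = (+0.3475, +0.9377)
n_2 = (-0.6670, +0.7450)
n_3 = (-0.9927, +0.1209)
n_4 = (-0.7470, -0.6648)
n_5 = (+0.2411, -0.9705)
  (0,1): δ = 101.08°  ·
  (0,2): δ = 38.90°  ·
  (0,3): δ = 2.31°  ✓
  (0,4): δ = 50.92°  ·
  (0,5): δ = 113.21°  ·
  (1,2): δ = 117.83°  ·
  (1,3): δ = 76.61°  ·
  (1,4): δ = 28.00°  ·
  (1,5): δ = 34.29°  ·
  (2,3): δ = 138.78°  ·
  (2,4): δ = 90.17°  ·
  (2,5): δ = 27.89°  ·
  (3,4): δ = 131.39°  ·
  (3,5): δ = 69.10°  ·
  (4,5): δ = 117.71°  ·
antipodal pairs: 1

count = 1; pairs: (0,3)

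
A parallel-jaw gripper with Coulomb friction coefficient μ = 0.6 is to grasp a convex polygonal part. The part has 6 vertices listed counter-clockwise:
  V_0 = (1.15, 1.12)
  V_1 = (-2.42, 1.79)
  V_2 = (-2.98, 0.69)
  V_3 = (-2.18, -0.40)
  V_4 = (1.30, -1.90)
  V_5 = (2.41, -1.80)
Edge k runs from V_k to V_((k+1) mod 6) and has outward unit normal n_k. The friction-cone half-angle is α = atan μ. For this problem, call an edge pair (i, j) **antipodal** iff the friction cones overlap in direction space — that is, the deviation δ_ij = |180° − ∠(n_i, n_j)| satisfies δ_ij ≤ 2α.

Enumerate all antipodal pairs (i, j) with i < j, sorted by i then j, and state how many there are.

count = 7; pairs: (0,2), (0,3), (0,4), (1,4), (1,5), (2,5), (3,5)

α = atan 0.6 = 30.96°;  2α = 61.93°
n_0 = (+0.1845, +0.9828)
n_1 = (-0.8912, +0.4537)
n_2 = (-0.8062, -0.5917)
n_3 = (-0.3958, -0.9183)
n_4 = (+0.0897, -0.9960)
n_5 = (+0.9182, +0.3962)
  (0,1): δ = 106.35°  ·
  (0,2): δ = 43.09°  ✓
  (0,3): δ = 12.69°  ✓
  (0,4): δ = 15.78°  ✓
  (0,5): δ = 123.97°  ·
  (1,2): δ = 116.74°  ·
  (1,3): δ = 86.34°  ·
  (1,4): δ = 57.87°  ✓
  (1,5): δ = 50.32°  ✓
  (2,3): δ = 149.59°  ·
  (2,4): δ = 121.13°  ·
  (2,5): δ = 12.94°  ✓
  (3,4): δ = 151.53°  ·
  (3,5): δ = 43.34°  ✓
  (4,5): δ = 71.81°  ·
antipodal pairs: 7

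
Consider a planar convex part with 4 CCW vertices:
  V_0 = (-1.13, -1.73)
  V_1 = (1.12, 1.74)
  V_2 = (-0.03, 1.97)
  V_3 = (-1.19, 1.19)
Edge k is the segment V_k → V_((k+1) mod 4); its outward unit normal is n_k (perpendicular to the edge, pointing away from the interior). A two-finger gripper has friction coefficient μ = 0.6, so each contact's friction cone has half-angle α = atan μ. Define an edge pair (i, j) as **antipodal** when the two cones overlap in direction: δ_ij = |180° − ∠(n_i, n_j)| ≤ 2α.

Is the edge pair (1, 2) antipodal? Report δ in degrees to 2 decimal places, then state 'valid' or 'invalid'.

δ = 134.77°, invalid

α = atan 0.6 = 30.96°;  2α = 61.93°
edge 1: e_1 = (-1.15, +0.23);  n_1 = (+0.1961, +0.9806)
edge 2: e_2 = (-1.16, -0.78);  n_2 = (-0.5580, +0.8298)
∠(n_1, n_2) = 45.23°
δ = |180° − 45.23°| = 134.77°
134.77° > 2α = 61.93°  →  invalid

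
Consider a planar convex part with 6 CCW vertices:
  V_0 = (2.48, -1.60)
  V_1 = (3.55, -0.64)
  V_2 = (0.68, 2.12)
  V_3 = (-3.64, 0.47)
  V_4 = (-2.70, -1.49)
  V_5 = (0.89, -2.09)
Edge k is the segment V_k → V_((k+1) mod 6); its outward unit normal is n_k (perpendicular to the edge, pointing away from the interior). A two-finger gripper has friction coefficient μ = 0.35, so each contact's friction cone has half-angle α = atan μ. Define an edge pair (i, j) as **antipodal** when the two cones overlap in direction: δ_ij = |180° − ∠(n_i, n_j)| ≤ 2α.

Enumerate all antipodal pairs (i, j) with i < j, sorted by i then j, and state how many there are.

count = 5; pairs: (0,2), (1,3), (1,4), (2,4), (2,5)

α = atan 0.35 = 19.29°;  2α = 38.58°
n_0 = (+0.6678, -0.7443)
n_1 = (+0.6932, +0.7208)
n_2 = (-0.3568, +0.9342)
n_3 = (-0.9017, -0.4324)
n_4 = (-0.1648, -0.9863)
n_5 = (+0.2945, -0.9556)
  (0,1): δ = 85.78°  ·
  (0,2): δ = 20.99°  ✓
  (0,3): δ = 73.72°  ·
  (0,4): δ = 128.61°  ·
  (0,5): δ = 155.23°  ·
  (1,2): δ = 115.22°  ·
  (1,3): δ = 20.50°  ✓
  (1,4): δ = 34.39°  ✓
  (1,5): δ = 61.01°  ·
  (2,3): δ = 85.28°  ·
  (2,4): δ = 30.39°  ✓
  (2,5): δ = 3.78°  ✓
  (3,4): δ = 125.11°  ·
  (3,5): δ = 98.49°  ·
  (4,5): δ = 153.38°  ·
antipodal pairs: 5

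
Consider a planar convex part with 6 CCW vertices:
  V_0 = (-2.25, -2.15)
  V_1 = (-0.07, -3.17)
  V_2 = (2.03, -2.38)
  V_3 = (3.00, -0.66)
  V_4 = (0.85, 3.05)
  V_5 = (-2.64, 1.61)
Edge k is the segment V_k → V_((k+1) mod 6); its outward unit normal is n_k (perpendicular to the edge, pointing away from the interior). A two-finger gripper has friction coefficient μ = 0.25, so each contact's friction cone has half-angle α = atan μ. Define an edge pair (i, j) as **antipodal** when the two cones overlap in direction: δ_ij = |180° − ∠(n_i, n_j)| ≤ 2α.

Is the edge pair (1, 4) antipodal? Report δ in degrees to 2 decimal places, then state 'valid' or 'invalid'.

α = atan 0.25 = 14.04°;  2α = 28.07°
edge 1: e_1 = (+2.10, +0.79);  n_1 = (+0.3521, -0.9360)
edge 4: e_4 = (-3.49, -1.44);  n_4 = (-0.3814, +0.9244)
∠(n_1, n_4) = 178.19°
δ = |180° − 178.19°| = 1.81°
1.81° ≤ 2α = 28.07°  →  valid

δ = 1.81°, valid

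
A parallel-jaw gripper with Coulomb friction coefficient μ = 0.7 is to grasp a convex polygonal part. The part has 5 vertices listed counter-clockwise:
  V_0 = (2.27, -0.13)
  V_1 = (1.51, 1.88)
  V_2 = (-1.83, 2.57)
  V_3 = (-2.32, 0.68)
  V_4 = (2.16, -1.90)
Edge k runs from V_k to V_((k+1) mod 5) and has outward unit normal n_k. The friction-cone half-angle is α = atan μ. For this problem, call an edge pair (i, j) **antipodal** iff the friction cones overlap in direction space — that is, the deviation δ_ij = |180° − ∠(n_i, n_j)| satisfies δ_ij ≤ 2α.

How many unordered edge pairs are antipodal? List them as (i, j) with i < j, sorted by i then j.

count = 5; pairs: (0,2), (0,3), (1,3), (2,4), (3,4)

α = atan 0.7 = 34.99°;  2α = 69.98°
n_0 = (+0.9354, +0.3537)
n_1 = (+0.2023, +0.9793)
n_2 = (-0.9680, +0.2510)
n_3 = (-0.4991, -0.8666)
n_4 = (+0.9981, -0.0620)
  (0,1): δ = 122.38°  ·
  (0,2): δ = 35.25°  ✓
  (0,3): δ = 39.35°  ✓
  (0,4): δ = 155.73°  ·
  (1,2): δ = 92.86°  ·
  (1,3): δ = 18.26°  ✓
  (1,4): δ = 98.12°  ·
  (2,3): δ = 105.40°  ·
  (2,4): δ = 10.98°  ✓
  (3,4): δ = 63.62°  ✓
antipodal pairs: 5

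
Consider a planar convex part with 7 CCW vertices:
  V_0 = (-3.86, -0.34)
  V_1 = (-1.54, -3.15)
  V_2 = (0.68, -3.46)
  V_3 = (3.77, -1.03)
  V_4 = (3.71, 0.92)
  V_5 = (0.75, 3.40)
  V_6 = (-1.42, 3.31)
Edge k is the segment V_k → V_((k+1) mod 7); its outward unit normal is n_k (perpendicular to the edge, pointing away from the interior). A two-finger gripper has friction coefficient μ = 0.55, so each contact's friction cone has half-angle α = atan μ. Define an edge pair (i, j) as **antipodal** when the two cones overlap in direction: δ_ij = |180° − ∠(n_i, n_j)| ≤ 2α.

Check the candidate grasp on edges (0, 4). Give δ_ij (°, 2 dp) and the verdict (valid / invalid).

α = atan 0.55 = 28.81°;  2α = 57.62°
edge 0: e_0 = (+2.32, -2.81);  n_0 = (-0.7711, -0.6367)
edge 4: e_4 = (-2.96, +2.48);  n_4 = (+0.6422, +0.7665)
∠(n_0, n_4) = 169.50°
δ = |180° − 169.50°| = 10.50°
10.50° ≤ 2α = 57.62°  →  valid

δ = 10.50°, valid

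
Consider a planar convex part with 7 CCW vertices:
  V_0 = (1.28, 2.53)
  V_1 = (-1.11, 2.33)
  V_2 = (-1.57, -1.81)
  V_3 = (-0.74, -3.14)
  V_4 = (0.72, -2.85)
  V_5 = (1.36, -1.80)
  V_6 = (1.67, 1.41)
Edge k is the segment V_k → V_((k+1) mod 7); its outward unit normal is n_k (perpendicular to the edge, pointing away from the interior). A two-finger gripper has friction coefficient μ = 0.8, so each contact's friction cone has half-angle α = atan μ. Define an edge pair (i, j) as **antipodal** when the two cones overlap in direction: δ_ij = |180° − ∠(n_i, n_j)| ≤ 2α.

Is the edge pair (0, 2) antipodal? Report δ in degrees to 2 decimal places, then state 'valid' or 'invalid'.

δ = 62.82°, valid

α = atan 0.8 = 38.66°;  2α = 77.32°
edge 0: e_0 = (-2.39, -0.20);  n_0 = (-0.0834, +0.9965)
edge 2: e_2 = (+0.83, -1.33);  n_2 = (-0.8484, -0.5294)
∠(n_0, n_2) = 117.18°
δ = |180° − 117.18°| = 62.82°
62.82° ≤ 2α = 77.32°  →  valid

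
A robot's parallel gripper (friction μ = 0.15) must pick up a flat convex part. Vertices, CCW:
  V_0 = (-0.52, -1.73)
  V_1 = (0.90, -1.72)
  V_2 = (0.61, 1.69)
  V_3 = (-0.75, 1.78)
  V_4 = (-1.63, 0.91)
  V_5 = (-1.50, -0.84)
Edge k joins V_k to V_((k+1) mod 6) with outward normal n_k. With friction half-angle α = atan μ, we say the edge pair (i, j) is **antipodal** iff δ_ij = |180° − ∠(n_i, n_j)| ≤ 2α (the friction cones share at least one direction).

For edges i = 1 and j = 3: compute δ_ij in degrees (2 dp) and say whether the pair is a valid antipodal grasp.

α = atan 0.15 = 8.53°;  2α = 17.06°
edge 1: e_1 = (-0.29, +3.41);  n_1 = (+0.9964, +0.0847)
edge 3: e_3 = (-0.88, -0.87);  n_3 = (-0.7031, +0.7111)
∠(n_1, n_3) = 129.81°
δ = |180° − 129.81°| = 50.19°
50.19° > 2α = 17.06°  →  invalid

δ = 50.19°, invalid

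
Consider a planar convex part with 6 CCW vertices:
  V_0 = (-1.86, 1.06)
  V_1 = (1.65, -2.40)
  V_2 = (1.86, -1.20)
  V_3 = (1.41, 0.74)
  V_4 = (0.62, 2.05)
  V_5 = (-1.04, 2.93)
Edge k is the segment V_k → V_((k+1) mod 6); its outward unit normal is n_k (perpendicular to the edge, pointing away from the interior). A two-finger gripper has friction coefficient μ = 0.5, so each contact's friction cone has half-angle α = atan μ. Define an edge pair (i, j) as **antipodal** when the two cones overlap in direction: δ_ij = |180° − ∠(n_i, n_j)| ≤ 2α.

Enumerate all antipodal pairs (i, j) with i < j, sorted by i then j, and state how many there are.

count = 5; pairs: (0,2), (0,3), (0,4), (1,5), (2,5)

α = atan 0.5 = 26.57°;  2α = 53.13°
n_0 = (-0.7020, -0.7122)
n_1 = (+0.9850, -0.1724)
n_2 = (+0.9741, +0.2260)
n_3 = (+0.8563, +0.5164)
n_4 = (+0.4684, +0.8835)
n_5 = (-0.9158, +0.4016)
  (0,1): δ = 55.34°  ·
  (0,2): δ = 32.35°  ✓
  (0,3): δ = 14.32°  ✓
  (0,4): δ = 16.66°  ✓
  (0,5): δ = 110.91°  ·
  (1,2): δ = 157.01°  ·
  (1,3): δ = 138.98°  ·
  (1,4): δ = 108.00°  ·
  (1,5): δ = 13.75°  ✓
  (2,3): δ = 161.97°  ·
  (2,4): δ = 130.99°  ·
  (2,5): δ = 36.74°  ✓
  (3,4): δ = 149.02°  ·
  (3,5): δ = 54.77°  ·
  (4,5): δ = 85.75°  ·
antipodal pairs: 5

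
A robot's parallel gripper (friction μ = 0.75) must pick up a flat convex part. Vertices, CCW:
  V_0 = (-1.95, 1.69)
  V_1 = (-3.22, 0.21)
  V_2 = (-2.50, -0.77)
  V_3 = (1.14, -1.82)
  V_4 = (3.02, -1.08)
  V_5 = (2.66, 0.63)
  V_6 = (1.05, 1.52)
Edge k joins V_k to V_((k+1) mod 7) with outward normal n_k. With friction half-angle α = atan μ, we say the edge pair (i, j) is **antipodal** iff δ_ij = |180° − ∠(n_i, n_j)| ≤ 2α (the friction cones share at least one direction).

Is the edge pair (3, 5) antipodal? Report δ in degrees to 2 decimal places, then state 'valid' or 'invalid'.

α = atan 0.75 = 36.87°;  2α = 73.74°
edge 3: e_3 = (+1.88, +0.74);  n_3 = (+0.3663, -0.9305)
edge 5: e_5 = (-1.61, +0.89);  n_5 = (+0.4838, +0.8752)
∠(n_3, n_5) = 129.58°
δ = |180° − 129.58°| = 50.42°
50.42° ≤ 2α = 73.74°  →  valid

δ = 50.42°, valid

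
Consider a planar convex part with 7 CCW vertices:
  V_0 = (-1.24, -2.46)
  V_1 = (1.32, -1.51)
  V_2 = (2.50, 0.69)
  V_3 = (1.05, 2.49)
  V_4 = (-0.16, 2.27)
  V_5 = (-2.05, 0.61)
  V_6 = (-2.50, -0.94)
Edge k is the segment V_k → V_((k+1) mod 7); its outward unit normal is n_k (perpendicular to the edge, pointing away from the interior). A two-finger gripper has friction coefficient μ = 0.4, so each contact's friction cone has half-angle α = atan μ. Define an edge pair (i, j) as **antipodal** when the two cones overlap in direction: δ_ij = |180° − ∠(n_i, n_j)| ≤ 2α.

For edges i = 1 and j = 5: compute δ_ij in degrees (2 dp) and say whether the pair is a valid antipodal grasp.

δ = 12.02°, valid

α = atan 0.4 = 21.80°;  2α = 43.60°
edge 1: e_1 = (+1.18, +2.20);  n_1 = (+0.8812, -0.4727)
edge 5: e_5 = (-0.45, -1.55);  n_5 = (-0.9603, +0.2788)
∠(n_1, n_5) = 167.98°
δ = |180° − 167.98°| = 12.02°
12.02° ≤ 2α = 43.60°  →  valid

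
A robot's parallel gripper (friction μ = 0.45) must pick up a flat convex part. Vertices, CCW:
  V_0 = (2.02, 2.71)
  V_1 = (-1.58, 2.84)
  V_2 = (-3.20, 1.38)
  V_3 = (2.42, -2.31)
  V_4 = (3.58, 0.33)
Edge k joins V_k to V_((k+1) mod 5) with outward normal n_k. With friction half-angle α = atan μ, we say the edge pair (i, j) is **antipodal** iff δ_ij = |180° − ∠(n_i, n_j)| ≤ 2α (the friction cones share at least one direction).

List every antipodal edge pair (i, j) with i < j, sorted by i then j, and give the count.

count = 3; pairs: (0,2), (1,3), (2,4)

α = atan 0.45 = 24.23°;  2α = 48.46°
n_0 = (+0.0361, +0.9993)
n_1 = (-0.6695, +0.7428)
n_2 = (-0.5489, -0.8359)
n_3 = (+0.9155, -0.4023)
n_4 = (+0.8364, +0.5482)
  (0,1): δ = 135.91°  ·
  (0,2): δ = 31.22°  ✓
  (0,3): δ = 68.35°  ·
  (0,4): δ = 125.31°  ·
  (1,2): δ = 75.31°  ·
  (1,3): δ = 24.25°  ✓
  (1,4): δ = 81.22°  ·
  (2,3): δ = 80.43°  ·
  (2,4): δ = 23.47°  ✓
  (3,4): δ = 123.04°  ·
antipodal pairs: 3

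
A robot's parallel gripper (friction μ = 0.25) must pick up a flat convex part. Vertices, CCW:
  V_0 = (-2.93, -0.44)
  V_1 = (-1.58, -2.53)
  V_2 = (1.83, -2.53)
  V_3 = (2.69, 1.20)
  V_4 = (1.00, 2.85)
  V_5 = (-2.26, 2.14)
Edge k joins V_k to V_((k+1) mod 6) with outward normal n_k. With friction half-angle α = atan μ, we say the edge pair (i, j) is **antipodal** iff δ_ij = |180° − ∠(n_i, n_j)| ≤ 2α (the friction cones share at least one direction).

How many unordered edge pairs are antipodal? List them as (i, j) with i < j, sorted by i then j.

count = 3; pairs: (0,3), (1,4), (2,5)

α = atan 0.25 = 14.04°;  2α = 28.07°
n_0 = (-0.8400, -0.5426)
n_1 = (+0.0000, -1.0000)
n_2 = (+0.9744, -0.2247)
n_3 = (+0.6986, +0.7155)
n_4 = (-0.2128, +0.9771)
n_5 = (-0.9679, +0.2514)
  (0,1): δ = 122.86°  ·
  (0,2): δ = 45.84°  ·
  (0,3): δ = 12.83°  ✓
  (0,4): δ = 69.43°  ·
  (0,5): δ = 132.58°  ·
  (1,2): δ = 102.98°  ·
  (1,3): δ = 44.31°  ·
  (1,4): δ = 12.29°  ✓
  (1,5): δ = 75.44°  ·
  (2,3): δ = 121.33°  ·
  (2,4): δ = 64.73°  ·
  (2,5): δ = 1.57°  ✓
  (3,4): δ = 123.40°  ·
  (3,5): δ = 60.24°  ·
  (4,5): δ = 116.84°  ·
antipodal pairs: 3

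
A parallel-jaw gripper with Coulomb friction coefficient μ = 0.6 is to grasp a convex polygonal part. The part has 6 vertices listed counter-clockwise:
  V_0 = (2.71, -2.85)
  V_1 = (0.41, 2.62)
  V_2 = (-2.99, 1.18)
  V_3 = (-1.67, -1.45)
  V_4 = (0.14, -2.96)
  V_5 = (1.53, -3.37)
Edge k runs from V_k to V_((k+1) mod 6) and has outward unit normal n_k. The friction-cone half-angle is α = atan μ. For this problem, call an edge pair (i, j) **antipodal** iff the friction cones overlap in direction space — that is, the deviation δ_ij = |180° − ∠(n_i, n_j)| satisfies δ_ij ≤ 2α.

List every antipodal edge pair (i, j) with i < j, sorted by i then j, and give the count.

α = atan 0.6 = 30.96°;  2α = 61.93°
n_0 = (+0.9218, +0.3876)
n_1 = (-0.3900, +0.9208)
n_2 = (-0.8937, -0.4486)
n_3 = (-0.6406, -0.7679)
n_4 = (-0.2829, -0.9591)
n_5 = (+0.4033, -0.9151)
  (0,1): δ = 89.85°  ·
  (0,2): δ = 3.85°  ✓
  (0,3): δ = 27.36°  ✓
  (0,4): δ = 50.76°  ✓
  (0,5): δ = 90.98°  ·
  (1,2): δ = 86.30°  ·
  (1,3): δ = 62.79°  ·
  (1,4): δ = 39.39°  ✓
  (1,5): δ = 0.83°  ✓
  (2,3): δ = 156.49°  ·
  (2,4): δ = 133.09°  ·
  (2,5): δ = 92.87°  ·
  (3,4): δ = 156.60°  ·
  (3,5): δ = 116.38°  ·
  (4,5): δ = 139.78°  ·
antipodal pairs: 5

count = 5; pairs: (0,2), (0,3), (0,4), (1,4), (1,5)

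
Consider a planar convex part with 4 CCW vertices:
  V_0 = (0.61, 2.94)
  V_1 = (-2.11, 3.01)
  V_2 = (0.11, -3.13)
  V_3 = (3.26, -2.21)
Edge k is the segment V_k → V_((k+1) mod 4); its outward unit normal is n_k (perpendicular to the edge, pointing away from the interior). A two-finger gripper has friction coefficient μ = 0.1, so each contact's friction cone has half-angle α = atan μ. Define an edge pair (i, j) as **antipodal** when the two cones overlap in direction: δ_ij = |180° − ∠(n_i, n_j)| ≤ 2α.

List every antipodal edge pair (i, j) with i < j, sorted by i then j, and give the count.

count = 1; pairs: (1,3)

α = atan 0.1 = 5.71°;  2α = 11.42°
n_0 = (+0.0257, +0.9997)
n_1 = (-0.9404, -0.3400)
n_2 = (+0.2804, -0.9599)
n_3 = (+0.8892, +0.4575)
  (0,1): δ = 68.65°  ·
  (0,2): δ = 17.76°  ·
  (0,3): δ = 118.70°  ·
  (1,2): δ = 93.60°  ·
  (1,3): δ = 7.35°  ✓
  (2,3): δ = 79.05°  ·
antipodal pairs: 1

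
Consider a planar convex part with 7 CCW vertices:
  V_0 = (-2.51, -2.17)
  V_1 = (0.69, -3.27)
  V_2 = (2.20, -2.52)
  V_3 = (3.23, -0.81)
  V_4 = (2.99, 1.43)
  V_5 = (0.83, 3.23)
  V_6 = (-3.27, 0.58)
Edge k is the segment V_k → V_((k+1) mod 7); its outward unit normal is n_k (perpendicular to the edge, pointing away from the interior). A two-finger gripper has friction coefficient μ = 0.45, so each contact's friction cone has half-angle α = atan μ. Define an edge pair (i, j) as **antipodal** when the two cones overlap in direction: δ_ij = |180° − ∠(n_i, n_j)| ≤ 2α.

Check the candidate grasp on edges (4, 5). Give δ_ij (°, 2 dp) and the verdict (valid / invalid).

δ = 107.32°, invalid

α = atan 0.45 = 24.23°;  2α = 48.46°
edge 4: e_4 = (-2.16, +1.80);  n_4 = (+0.6402, +0.7682)
edge 5: e_5 = (-4.10, -2.65);  n_5 = (-0.5428, +0.8398)
∠(n_4, n_5) = 72.68°
δ = |180° − 72.68°| = 107.32°
107.32° > 2α = 48.46°  →  invalid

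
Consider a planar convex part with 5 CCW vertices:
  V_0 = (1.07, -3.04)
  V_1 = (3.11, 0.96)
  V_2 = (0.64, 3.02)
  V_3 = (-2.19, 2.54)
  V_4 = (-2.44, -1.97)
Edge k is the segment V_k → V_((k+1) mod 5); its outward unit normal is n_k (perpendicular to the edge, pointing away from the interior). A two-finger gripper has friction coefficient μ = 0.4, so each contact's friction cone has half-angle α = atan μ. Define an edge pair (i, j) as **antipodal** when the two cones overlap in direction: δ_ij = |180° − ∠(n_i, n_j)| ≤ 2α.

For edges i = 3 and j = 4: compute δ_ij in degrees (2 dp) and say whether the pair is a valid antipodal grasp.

δ = 103.78°, invalid

α = atan 0.4 = 21.80°;  2α = 43.60°
edge 3: e_3 = (-0.25, -4.51);  n_3 = (-0.9985, +0.0553)
edge 4: e_4 = (+3.51, -1.07);  n_4 = (-0.2916, -0.9565)
∠(n_3, n_4) = 76.22°
δ = |180° − 76.22°| = 103.78°
103.78° > 2α = 43.60°  →  invalid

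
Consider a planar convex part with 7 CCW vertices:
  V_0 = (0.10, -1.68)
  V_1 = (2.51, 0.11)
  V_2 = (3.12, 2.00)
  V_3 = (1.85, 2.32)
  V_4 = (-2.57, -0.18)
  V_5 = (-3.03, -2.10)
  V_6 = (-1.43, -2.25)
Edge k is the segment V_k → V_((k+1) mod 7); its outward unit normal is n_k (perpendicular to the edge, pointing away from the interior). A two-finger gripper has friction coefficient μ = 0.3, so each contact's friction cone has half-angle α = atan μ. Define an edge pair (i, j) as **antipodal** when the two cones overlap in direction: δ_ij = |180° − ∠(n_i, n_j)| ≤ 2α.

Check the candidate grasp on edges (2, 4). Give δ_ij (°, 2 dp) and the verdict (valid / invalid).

α = atan 0.3 = 16.70°;  2α = 33.40°
edge 2: e_2 = (-1.27, +0.32);  n_2 = (+0.2443, +0.9697)
edge 4: e_4 = (-0.46, -1.92);  n_4 = (-0.9725, +0.2330)
∠(n_2, n_4) = 90.67°
δ = |180° − 90.67°| = 89.33°
89.33° > 2α = 33.40°  →  invalid

δ = 89.33°, invalid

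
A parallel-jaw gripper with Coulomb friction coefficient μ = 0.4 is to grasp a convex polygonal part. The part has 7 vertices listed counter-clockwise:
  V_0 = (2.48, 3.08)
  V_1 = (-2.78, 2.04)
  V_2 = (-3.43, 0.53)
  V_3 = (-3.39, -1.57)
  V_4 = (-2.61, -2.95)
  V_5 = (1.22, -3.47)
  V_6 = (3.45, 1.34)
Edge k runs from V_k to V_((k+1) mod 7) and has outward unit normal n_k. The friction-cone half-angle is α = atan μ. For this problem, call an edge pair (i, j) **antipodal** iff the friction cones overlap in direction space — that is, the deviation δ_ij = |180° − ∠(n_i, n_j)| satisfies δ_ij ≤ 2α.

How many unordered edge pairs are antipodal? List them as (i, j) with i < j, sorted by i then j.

count = 5; pairs: (0,4), (1,5), (2,5), (2,6), (3,6)

α = atan 0.4 = 21.80°;  2α = 43.60°
n_0 = (-0.1940, +0.9810)
n_1 = (-0.9185, +0.3954)
n_2 = (-0.9998, -0.0190)
n_3 = (-0.8706, -0.4921)
n_4 = (-0.1345, -0.9909)
n_5 = (+0.9072, -0.4206)
n_6 = (+0.8734, +0.4869)
  (0,1): δ = 124.47°  ·
  (0,2): δ = 100.09°  ·
  (0,3): δ = 71.71°  ·
  (0,4): δ = 18.92°  ✓
  (0,5): δ = 53.94°  ·
  (0,6): δ = 107.95°  ·
  (1,2): δ = 155.62°  ·
  (1,3): δ = 127.23°  ·
  (1,4): δ = 74.44°  ·
  (1,5): δ = 1.58°  ✓
  (1,6): δ = 52.43°  ·
  (2,3): δ = 151.62°  ·
  (2,4): δ = 98.82°  ·
  (2,5): δ = 25.96°  ✓
  (2,6): δ = 28.05°  ✓
  (3,4): δ = 127.21°  ·
  (3,5): δ = 54.35°  ·
  (3,6): δ = 0.34°  ✓
  (4,5): δ = 107.14°  ·
  (4,6): δ = 53.13°  ·
  (5,6): δ = 125.99°  ·
antipodal pairs: 5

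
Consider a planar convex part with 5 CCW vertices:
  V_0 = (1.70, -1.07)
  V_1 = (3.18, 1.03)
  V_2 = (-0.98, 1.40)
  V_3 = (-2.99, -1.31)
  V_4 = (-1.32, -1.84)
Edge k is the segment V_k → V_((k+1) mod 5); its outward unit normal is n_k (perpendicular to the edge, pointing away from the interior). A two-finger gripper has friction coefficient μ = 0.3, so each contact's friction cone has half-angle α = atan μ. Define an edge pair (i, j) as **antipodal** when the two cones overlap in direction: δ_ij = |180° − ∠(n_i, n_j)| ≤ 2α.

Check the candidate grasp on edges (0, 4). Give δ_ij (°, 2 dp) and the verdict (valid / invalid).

δ = 139.48°, invalid

α = atan 0.3 = 16.70°;  2α = 33.40°
edge 0: e_0 = (+1.48, +2.10);  n_0 = (+0.8174, -0.5761)
edge 4: e_4 = (+3.02, +0.77);  n_4 = (+0.2471, -0.9690)
∠(n_0, n_4) = 40.52°
δ = |180° − 40.52°| = 139.48°
139.48° > 2α = 33.40°  →  invalid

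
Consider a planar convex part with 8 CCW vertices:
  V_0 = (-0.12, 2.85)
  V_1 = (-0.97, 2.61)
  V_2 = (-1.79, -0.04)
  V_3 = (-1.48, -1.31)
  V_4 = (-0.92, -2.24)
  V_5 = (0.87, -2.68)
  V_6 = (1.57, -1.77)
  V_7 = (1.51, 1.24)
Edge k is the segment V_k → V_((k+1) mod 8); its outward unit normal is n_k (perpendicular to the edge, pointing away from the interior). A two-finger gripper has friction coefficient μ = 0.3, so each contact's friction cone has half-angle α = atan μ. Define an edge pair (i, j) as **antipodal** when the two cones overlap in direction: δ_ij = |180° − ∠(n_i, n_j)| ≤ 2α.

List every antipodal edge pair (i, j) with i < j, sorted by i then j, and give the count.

count = 8; pairs: (0,4), (1,5), (1,6), (2,6), (2,7), (3,6), (3,7), (4,7)

α = atan 0.3 = 16.70°;  2α = 33.40°
n_0 = (-0.2717, +0.9624)
n_1 = (-0.9553, +0.2956)
n_2 = (-0.9715, -0.2371)
n_3 = (-0.8567, -0.5158)
n_4 = (-0.2387, -0.9711)
n_5 = (+0.7926, -0.6097)
n_6 = (+0.9998, +0.0199)
n_7 = (+0.7027, +0.7115)
  (0,1): δ = 122.96°  ·
  (0,2): δ = 92.05°  ·
  (0,3): δ = 74.71°  ·
  (0,4): δ = 29.58°  ✓
  (0,5): δ = 36.66°  ·
  (0,6): δ = 75.37°  ·
  (0,7): δ = 119.59°  ·
  (1,2): δ = 149.09°  ·
  (1,3): δ = 131.75°  ·
  (1,4): δ = 86.62°  ·
  (1,5): δ = 20.37°  ✓
  (1,6): δ = 18.34°  ✓
  (1,7): δ = 62.55°  ·
  (2,3): δ = 162.66°  ·
  (2,4): δ = 117.53°  ·
  (2,5): δ = 51.29°  ·
  (2,6): δ = 12.58°  ✓
  (2,7): δ = 31.64°  ✓
  (3,4): δ = 134.86°  ·
  (3,5): δ = 68.62°  ·
  (3,6): δ = 29.91°  ✓
  (3,7): δ = 14.30°  ✓
  (4,5): δ = 113.76°  ·
  (4,6): δ = 75.05°  ·
  (4,7): δ = 30.84°  ✓
  (5,6): δ = 141.29°  ·
  (5,7): δ = 97.08°  ·
  (6,7): δ = 135.79°  ·
antipodal pairs: 8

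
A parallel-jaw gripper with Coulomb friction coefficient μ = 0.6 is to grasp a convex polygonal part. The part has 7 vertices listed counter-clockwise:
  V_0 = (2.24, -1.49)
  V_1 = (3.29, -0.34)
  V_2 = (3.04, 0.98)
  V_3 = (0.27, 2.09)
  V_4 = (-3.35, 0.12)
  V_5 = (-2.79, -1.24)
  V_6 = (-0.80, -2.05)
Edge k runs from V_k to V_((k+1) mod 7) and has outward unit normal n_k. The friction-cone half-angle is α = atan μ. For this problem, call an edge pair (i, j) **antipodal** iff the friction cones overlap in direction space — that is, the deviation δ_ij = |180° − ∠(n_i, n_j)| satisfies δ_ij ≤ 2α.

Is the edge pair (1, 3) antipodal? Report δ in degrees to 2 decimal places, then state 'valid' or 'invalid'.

α = atan 0.6 = 30.96°;  2α = 61.93°
edge 1: e_1 = (-0.25, +1.32);  n_1 = (+0.9825, +0.1861)
edge 3: e_3 = (-3.62, -1.97);  n_3 = (-0.4780, +0.8784)
∠(n_1, n_3) = 107.83°
δ = |180° − 107.83°| = 72.17°
72.17° > 2α = 61.93°  →  invalid

δ = 72.17°, invalid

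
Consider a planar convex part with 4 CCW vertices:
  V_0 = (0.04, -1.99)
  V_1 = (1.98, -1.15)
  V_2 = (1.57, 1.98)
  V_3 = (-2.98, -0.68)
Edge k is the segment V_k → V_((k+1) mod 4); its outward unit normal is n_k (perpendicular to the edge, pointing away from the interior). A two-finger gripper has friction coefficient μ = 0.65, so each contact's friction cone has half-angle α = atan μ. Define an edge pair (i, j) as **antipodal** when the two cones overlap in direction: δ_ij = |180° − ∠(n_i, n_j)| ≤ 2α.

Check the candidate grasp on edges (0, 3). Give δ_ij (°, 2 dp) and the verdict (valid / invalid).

δ = 133.14°, invalid

α = atan 0.65 = 33.02°;  2α = 66.05°
edge 0: e_0 = (+1.94, +0.84);  n_0 = (+0.3973, -0.9177)
edge 3: e_3 = (+3.02, -1.31);  n_3 = (-0.3979, -0.9174)
∠(n_0, n_3) = 46.86°
δ = |180° − 46.86°| = 133.14°
133.14° > 2α = 66.05°  →  invalid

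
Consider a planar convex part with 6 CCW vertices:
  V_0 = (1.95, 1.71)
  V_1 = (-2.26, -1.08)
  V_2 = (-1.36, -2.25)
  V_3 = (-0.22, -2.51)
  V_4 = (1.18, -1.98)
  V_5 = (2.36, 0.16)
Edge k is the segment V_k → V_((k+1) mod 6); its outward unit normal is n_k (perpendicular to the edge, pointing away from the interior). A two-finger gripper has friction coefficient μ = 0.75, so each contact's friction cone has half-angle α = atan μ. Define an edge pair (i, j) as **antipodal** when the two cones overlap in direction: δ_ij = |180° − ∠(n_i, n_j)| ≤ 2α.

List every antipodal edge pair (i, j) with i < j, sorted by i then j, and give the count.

count = 7; pairs: (0,2), (0,3), (0,4), (0,5), (1,4), (1,5), (2,5)

α = atan 0.75 = 36.87°;  2α = 73.74°
n_0 = (-0.5524, +0.8336)
n_1 = (-0.7926, -0.6097)
n_2 = (-0.2224, -0.9750)
n_3 = (+0.3541, -0.9352)
n_4 = (+0.8757, -0.4829)
n_5 = (+0.9668, +0.2557)
  (0,1): δ = 85.96°  ·
  (0,2): δ = 46.38°  ✓
  (0,3): δ = 12.80°  ✓
  (0,4): δ = 27.59°  ✓
  (0,5): δ = 71.28°  ✓
  (1,2): δ = 140.42°  ·
  (1,3): δ = 106.83°  ·
  (1,4): δ = 66.44°  ✓
  (1,5): δ = 22.75°  ✓
  (2,3): δ = 146.42°  ·
  (2,4): δ = 106.02°  ·
  (2,5): δ = 62.34°  ✓
  (3,4): δ = 139.61°  ·
  (3,5): δ = 95.92°  ·
  (4,5): δ = 136.31°  ·
antipodal pairs: 7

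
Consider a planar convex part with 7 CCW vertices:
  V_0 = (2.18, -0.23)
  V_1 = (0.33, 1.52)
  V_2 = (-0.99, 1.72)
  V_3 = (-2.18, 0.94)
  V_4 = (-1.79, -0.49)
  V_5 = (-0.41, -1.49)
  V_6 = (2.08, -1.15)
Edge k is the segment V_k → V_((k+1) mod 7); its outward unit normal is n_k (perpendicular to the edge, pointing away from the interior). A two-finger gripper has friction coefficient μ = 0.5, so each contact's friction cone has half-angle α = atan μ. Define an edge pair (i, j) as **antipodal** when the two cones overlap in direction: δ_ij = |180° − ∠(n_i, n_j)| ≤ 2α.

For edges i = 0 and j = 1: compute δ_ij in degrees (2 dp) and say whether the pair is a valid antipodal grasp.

δ = 145.21°, invalid

α = atan 0.5 = 26.57°;  2α = 53.13°
edge 0: e_0 = (-1.85, +1.75);  n_0 = (+0.6872, +0.7265)
edge 1: e_1 = (-1.32, +0.20);  n_1 = (+0.1498, +0.9887)
∠(n_0, n_1) = 34.79°
δ = |180° − 34.79°| = 145.21°
145.21° > 2α = 53.13°  →  invalid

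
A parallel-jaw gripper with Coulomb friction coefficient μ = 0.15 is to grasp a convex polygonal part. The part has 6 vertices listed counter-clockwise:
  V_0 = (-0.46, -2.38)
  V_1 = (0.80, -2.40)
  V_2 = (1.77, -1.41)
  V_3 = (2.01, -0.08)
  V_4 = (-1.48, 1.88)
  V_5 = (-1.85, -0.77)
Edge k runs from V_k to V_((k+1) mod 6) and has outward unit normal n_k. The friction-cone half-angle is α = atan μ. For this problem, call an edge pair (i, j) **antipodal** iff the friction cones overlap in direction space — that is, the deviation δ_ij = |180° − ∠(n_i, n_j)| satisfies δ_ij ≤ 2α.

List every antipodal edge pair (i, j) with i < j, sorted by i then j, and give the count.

α = atan 0.15 = 8.53°;  2α = 17.06°
n_0 = (-0.0159, -0.9999)
n_1 = (+0.7143, -0.6999)
n_2 = (+0.9841, -0.1776)
n_3 = (+0.4897, +0.8719)
n_4 = (-0.9904, +0.1383)
n_5 = (-0.7569, -0.6535)
  (0,1): δ = 133.51°  ·
  (0,2): δ = 99.32°  ·
  (0,3): δ = 28.41°  ·
  (0,4): δ = 82.96°  ·
  (0,5): δ = 131.72°  ·
  (1,2): δ = 145.81°  ·
  (1,3): δ = 74.90°  ·
  (1,4): δ = 36.47°  ·
  (1,5): δ = 85.22°  ·
  (2,3): δ = 109.09°  ·
  (2,4): δ = 2.28°  ✓
  (2,5): δ = 51.03°  ·
  (3,4): δ = 68.63°  ·
  (3,5): δ = 19.88°  ·
  (4,5): δ = 131.25°  ·
antipodal pairs: 1

count = 1; pairs: (2,4)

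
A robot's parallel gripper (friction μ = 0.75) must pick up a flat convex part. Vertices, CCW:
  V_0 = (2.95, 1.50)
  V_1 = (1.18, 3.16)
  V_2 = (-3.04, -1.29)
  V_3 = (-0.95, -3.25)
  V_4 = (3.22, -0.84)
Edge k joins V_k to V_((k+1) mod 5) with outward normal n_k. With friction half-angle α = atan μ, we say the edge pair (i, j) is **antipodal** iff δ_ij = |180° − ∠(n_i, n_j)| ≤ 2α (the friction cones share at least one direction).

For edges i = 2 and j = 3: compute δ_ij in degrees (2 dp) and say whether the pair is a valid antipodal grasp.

δ = 106.81°, invalid

α = atan 0.75 = 36.87°;  2α = 73.74°
edge 2: e_2 = (+2.09, -1.96);  n_2 = (-0.6841, -0.7294)
edge 3: e_3 = (+4.17, +2.41);  n_3 = (+0.5004, -0.8658)
∠(n_2, n_3) = 73.19°
δ = |180° − 73.19°| = 106.81°
106.81° > 2α = 73.74°  →  invalid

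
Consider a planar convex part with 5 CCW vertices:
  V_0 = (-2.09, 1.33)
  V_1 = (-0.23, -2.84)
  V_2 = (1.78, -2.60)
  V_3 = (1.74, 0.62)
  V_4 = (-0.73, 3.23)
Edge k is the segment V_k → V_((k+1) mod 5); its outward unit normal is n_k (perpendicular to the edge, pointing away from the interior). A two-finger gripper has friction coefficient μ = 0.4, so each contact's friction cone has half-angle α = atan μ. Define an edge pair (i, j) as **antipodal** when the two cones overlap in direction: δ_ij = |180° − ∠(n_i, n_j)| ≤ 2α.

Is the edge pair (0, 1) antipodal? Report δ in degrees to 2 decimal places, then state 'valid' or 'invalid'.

δ = 107.23°, invalid

α = atan 0.4 = 21.80°;  2α = 43.60°
edge 0: e_0 = (+1.86, -4.17);  n_0 = (-0.9133, -0.4074)
edge 1: e_1 = (+2.01, +0.24);  n_1 = (+0.1186, -0.9929)
∠(n_0, n_1) = 72.77°
δ = |180° − 72.77°| = 107.23°
107.23° > 2α = 43.60°  →  invalid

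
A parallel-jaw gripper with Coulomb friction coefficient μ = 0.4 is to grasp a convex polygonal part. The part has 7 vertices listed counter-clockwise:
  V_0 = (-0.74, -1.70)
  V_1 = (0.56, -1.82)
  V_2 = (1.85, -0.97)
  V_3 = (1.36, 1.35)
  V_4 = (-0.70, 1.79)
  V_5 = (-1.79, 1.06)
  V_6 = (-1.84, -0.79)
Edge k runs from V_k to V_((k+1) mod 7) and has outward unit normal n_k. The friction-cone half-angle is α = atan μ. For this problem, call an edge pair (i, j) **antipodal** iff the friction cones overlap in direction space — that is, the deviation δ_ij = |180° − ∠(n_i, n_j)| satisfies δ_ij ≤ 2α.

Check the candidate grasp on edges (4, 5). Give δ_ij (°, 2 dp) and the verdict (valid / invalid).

α = atan 0.4 = 21.80°;  2α = 43.60°
edge 4: e_4 = (-1.09, -0.73);  n_4 = (-0.5565, +0.8309)
edge 5: e_5 = (-0.05, -1.85);  n_5 = (-0.9996, +0.0270)
∠(n_4, n_5) = 54.64°
δ = |180° − 54.64°| = 125.36°
125.36° > 2α = 43.60°  →  invalid

δ = 125.36°, invalid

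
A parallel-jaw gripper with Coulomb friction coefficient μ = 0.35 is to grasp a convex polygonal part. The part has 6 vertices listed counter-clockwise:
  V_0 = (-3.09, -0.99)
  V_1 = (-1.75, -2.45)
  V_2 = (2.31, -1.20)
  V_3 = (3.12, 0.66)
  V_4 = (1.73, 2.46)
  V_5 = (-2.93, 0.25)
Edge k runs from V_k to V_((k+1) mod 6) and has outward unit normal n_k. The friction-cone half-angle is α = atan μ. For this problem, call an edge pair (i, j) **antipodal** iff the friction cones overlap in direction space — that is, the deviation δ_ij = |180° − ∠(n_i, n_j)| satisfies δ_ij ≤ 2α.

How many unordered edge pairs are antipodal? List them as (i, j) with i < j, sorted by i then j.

count = 3; pairs: (0,3), (1,4), (2,5)

α = atan 0.35 = 19.29°;  2α = 38.58°
n_0 = (-0.7367, -0.6762)
n_1 = (+0.2943, -0.9557)
n_2 = (+0.9168, -0.3993)
n_3 = (+0.7915, +0.6112)
n_4 = (-0.4285, +0.9035)
n_5 = (-0.9918, +0.1280)
  (0,1): δ = 115.43°  ·
  (0,2): δ = 66.08°  ·
  (0,3): δ = 4.87°  ✓
  (0,4): δ = 72.83°  ·
  (0,5): δ = 130.10°  ·
  (1,2): δ = 130.64°  ·
  (1,3): δ = 69.44°  ·
  (1,4): δ = 8.26°  ✓
  (1,5): δ = 65.53°  ·
  (2,3): δ = 118.79°  ·
  (2,4): δ = 41.10°  ·
  (2,5): δ = 16.18°  ✓
  (3,4): δ = 102.30°  ·
  (3,5): δ = 45.03°  ·
  (4,5): δ = 122.72°  ·
antipodal pairs: 3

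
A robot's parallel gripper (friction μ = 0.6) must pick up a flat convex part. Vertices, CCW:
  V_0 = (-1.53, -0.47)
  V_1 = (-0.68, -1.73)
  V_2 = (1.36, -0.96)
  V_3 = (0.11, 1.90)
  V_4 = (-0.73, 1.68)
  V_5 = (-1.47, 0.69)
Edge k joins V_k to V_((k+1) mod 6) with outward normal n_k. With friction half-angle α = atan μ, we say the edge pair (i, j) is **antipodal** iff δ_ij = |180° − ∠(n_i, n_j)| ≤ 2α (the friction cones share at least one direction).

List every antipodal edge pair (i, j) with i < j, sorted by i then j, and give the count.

α = atan 0.6 = 30.96°;  2α = 61.93°
n_0 = (-0.8290, -0.5592)
n_1 = (+0.3531, -0.9356)
n_2 = (+0.9163, +0.4005)
n_3 = (-0.2534, +0.9674)
n_4 = (-0.8010, +0.5987)
n_5 = (-0.9987, +0.0517)
  (0,1): δ = 103.32°  ·
  (0,2): δ = 10.40°  ✓
  (0,3): δ = 70.67°  ·
  (0,4): δ = 109.22°  ·
  (0,5): δ = 143.04°  ·
  (1,2): δ = 87.07°  ·
  (1,3): δ = 6.00°  ✓
  (1,4): δ = 32.54°  ✓
  (1,5): δ = 66.36°  ·
  (2,3): δ = 98.93°  ·
  (2,4): δ = 60.39°  ✓
  (2,5): δ = 26.57°  ✓
  (3,4): δ = 141.45°  ·
  (3,5): δ = 107.64°  ·
  (4,5): δ = 146.18°  ·
antipodal pairs: 5

count = 5; pairs: (0,2), (1,3), (1,4), (2,4), (2,5)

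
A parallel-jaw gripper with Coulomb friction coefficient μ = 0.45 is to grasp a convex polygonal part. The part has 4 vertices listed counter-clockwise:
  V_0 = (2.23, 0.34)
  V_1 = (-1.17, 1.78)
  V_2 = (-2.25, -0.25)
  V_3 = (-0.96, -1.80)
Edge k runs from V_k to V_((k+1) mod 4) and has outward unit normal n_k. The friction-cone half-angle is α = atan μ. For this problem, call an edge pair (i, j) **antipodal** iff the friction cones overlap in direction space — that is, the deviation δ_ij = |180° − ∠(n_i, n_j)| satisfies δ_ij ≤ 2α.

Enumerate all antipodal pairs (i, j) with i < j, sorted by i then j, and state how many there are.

count = 2; pairs: (0,2), (1,3)

α = atan 0.45 = 24.23°;  2α = 48.46°
n_0 = (+0.3900, +0.9208)
n_1 = (-0.8828, +0.4697)
n_2 = (-0.7686, -0.6397)
n_3 = (+0.5571, -0.8304)
  (0,1): δ = 95.06°  ·
  (0,2): δ = 27.28°  ✓
  (0,3): δ = 56.81°  ·
  (1,2): δ = 112.22°  ·
  (1,3): δ = 28.13°  ✓
  (2,3): δ = 95.91°  ·
antipodal pairs: 2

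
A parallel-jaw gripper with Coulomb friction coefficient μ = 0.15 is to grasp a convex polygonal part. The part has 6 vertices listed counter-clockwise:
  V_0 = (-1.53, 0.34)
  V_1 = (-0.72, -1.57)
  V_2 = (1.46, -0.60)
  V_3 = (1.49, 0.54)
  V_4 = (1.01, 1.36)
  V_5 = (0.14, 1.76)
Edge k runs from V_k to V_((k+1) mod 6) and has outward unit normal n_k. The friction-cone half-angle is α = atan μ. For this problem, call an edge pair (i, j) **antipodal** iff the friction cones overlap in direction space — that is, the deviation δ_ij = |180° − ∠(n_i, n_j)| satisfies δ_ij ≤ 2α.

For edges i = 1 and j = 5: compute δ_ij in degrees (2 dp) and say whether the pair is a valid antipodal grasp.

α = atan 0.15 = 8.53°;  2α = 17.06°
edge 1: e_1 = (+2.18, +0.97);  n_1 = (+0.4065, -0.9136)
edge 5: e_5 = (-1.67, -1.42);  n_5 = (-0.6478, +0.7618)
∠(n_1, n_5) = 163.61°
δ = |180° − 163.61°| = 16.39°
16.39° ≤ 2α = 17.06°  →  valid

δ = 16.39°, valid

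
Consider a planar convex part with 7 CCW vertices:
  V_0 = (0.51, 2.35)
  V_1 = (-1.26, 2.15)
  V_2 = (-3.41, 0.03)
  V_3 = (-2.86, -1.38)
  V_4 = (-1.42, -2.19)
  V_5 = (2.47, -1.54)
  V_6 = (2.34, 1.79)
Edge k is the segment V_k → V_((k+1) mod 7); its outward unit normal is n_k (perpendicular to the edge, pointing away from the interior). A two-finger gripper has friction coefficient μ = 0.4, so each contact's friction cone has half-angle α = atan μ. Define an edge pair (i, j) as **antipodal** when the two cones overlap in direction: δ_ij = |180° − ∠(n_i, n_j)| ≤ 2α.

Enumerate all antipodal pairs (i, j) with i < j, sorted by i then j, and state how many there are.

α = atan 0.4 = 21.80°;  2α = 43.60°
n_0 = (-0.1123, +0.9937)
n_1 = (-0.7021, +0.7121)
n_2 = (-0.9316, -0.3634)
n_3 = (-0.4903, -0.8716)
n_4 = (+0.1648, -0.9863)
n_5 = (+0.9992, +0.0390)
n_6 = (+0.2926, +0.9562)
  (0,1): δ = 141.85°  ·
  (0,2): δ = 75.14°  ·
  (0,3): δ = 35.80°  ✓
  (0,4): δ = 3.04°  ✓
  (0,5): δ = 85.79°  ·
  (0,6): δ = 156.54°  ·
  (1,2): δ = 113.29°  ·
  (1,3): δ = 73.96°  ·
  (1,4): δ = 35.11°  ✓
  (1,5): δ = 47.64°  ·
  (1,6): δ = 118.39°  ·
  (2,3): δ = 140.67°  ·
  (2,4): δ = 101.82°  ·
  (2,5): δ = 19.07°  ✓
  (2,6): δ = 51.68°  ·
  (3,4): δ = 141.16°  ·
  (3,5): δ = 58.41°  ·
  (3,6): δ = 12.34°  ✓
  (4,5): δ = 97.25°  ·
  (4,6): δ = 26.50°  ✓
  (5,6): δ = 109.25°  ·
antipodal pairs: 6

count = 6; pairs: (0,3), (0,4), (1,4), (2,5), (3,6), (4,6)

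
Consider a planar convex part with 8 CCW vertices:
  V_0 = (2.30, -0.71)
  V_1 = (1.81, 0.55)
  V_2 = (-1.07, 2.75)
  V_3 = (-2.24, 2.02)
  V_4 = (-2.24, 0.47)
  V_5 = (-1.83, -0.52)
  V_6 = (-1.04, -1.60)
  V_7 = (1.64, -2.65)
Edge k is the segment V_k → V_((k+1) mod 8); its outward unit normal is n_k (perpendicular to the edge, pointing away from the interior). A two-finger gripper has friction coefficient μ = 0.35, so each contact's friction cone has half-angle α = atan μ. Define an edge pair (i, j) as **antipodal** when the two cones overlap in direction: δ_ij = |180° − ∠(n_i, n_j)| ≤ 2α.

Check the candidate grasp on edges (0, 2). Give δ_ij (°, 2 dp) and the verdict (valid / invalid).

α = atan 0.35 = 19.29°;  2α = 38.58°
edge 0: e_0 = (-0.49, +1.26);  n_0 = (+0.9320, +0.3624)
edge 2: e_2 = (-1.17, -0.73);  n_2 = (-0.5293, +0.8484)
∠(n_0, n_2) = 100.71°
δ = |180° − 100.71°| = 79.29°
79.29° > 2α = 38.58°  →  invalid

δ = 79.29°, invalid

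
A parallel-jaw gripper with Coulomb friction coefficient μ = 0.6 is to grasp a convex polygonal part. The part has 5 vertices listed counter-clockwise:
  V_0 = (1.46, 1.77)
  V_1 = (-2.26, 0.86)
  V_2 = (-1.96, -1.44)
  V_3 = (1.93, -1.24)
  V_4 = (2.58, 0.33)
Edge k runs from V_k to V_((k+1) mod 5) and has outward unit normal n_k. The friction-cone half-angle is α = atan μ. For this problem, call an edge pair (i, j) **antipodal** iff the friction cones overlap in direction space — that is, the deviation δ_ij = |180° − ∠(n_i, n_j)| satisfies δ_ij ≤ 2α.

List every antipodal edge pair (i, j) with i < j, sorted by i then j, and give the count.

count = 5; pairs: (0,2), (0,3), (1,3), (1,4), (2,4)

α = atan 0.6 = 30.96°;  2α = 61.93°
n_0 = (-0.2376, +0.9714)
n_1 = (-0.9916, -0.1293)
n_2 = (+0.0513, -0.9987)
n_3 = (+0.9239, -0.3825)
n_4 = (+0.7894, +0.6139)
  (0,1): δ = 96.31°  ·
  (0,2): δ = 10.80°  ✓
  (0,3): δ = 53.76°  ✓
  (0,4): δ = 114.13°  ·
  (1,2): δ = 94.49°  ·
  (1,3): δ = 29.92°  ✓
  (1,4): δ = 30.44°  ✓
  (2,3): δ = 115.43°  ·
  (2,4): δ = 55.07°  ✓
  (3,4): δ = 119.63°  ·
antipodal pairs: 5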